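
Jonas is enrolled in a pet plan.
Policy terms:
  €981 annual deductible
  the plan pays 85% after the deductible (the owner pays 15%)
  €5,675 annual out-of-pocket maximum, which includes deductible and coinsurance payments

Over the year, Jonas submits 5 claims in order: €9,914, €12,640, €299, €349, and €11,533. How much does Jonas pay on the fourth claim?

Bill 1, €9,914: deductible takes €981, €8,933 remains; coinsurance €8,933 × 15% = €1,339.95. Owner pays €2,320.95; OOP now €2,320.95.
Bill 2, €12,640: deductible already satisfied, so owner's share is 15% × €12,640 = €1,896. Cost to owner: €1,896. OOP to date €4,216.95.
Bill 3, €299: 15% coinsurance on €299 = €44.85. Owner pays €44.85; OOP now €4,261.80.
Bill 4, €349: deductible met; 15% of €349 = €52.35. Owner pays €52.35; OOP now €4,314.15.

€52.35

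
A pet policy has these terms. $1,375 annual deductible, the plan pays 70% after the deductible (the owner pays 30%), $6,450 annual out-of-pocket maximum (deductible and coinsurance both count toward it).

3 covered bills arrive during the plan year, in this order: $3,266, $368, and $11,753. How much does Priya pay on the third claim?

$3,525.90

Bill 1, $3,266: $1,375 finishes the deductible; $1,891 goes to coinsurance; 30% of $1,891 = $567.30. Owner owes $1,942.30 (running OOP $1,942.30).
Bill 2, $368: deductible already satisfied, so owner's share is 30% × $368 = $110.40. Owner owes $110.40 (running OOP $2,052.70).
Bill 3, $11,753: 30% coinsurance on $11,753 = $3,525.90. Owner pays $3,525.90; OOP now $5,578.60.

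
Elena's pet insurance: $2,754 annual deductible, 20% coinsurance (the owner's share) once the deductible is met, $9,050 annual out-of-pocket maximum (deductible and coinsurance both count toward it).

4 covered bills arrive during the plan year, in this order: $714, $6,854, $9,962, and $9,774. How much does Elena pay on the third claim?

#1 ($714): entire amount goes to the deductible. Owner owes $714 (running OOP $714).
#2 ($6,854): $2,040 to deductible, leaving $4,814; owner's 20% is $962.80. Cost to owner: $3,002.80. OOP to date $3,716.80.
#3 ($9,962): 20% coinsurance on $9,962 = $1,992.40. Owner owes $1,992.40 (running OOP $5,709.20).

$1,992.40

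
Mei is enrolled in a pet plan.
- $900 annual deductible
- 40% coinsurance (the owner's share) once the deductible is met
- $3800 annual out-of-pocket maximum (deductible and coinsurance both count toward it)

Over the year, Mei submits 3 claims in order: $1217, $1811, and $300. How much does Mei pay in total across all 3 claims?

Claim 1 ($1217): $900 finishes the deductible; $317 goes to coinsurance; 40% of $317 = $126.80. Owner pays $1026.80; OOP now $1026.80.
Claim 2 ($1811): deductible already satisfied, so owner's share is 40% × $1811 = $724.40. Cost to owner: $724.40. OOP to date $1751.20.
Claim 3 ($300): 40% coinsurance on $300 = $120. Owner pays $120; OOP now $1871.20.
Summing the owner's payments: $1026.80 + $724.40 + $120 = $1871.20.

$1871.20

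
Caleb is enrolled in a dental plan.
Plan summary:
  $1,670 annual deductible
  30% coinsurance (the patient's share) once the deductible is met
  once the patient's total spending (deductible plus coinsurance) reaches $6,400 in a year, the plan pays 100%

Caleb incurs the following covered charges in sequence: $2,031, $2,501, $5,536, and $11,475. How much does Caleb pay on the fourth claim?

Bill 1, $2,031: $1,670 finishes the deductible; $361 goes to coinsurance; coinsurance $361 × 30% = $108.30. Cost to patient: $1,778.30. OOP to date $1,778.30.
Bill 2, $2,501: 30% coinsurance on $2,501 = $750.30. Patient pays $750.30; OOP now $2,528.60.
Bill 3, $5,536: deductible already satisfied, so patient's share is 30% × $5,536 = $1,660.80. Patient owes $1,660.80 (running OOP $4,189.40).
Bill 4, $11,475: deductible already satisfied, so patient's share is 30% × $11,475 = $3,442.50. OOP would hit $7,631.90 > $6,400, so the cap limits the patient to $6,400 − $4,189.40 = $2,210.60.

$2,210.60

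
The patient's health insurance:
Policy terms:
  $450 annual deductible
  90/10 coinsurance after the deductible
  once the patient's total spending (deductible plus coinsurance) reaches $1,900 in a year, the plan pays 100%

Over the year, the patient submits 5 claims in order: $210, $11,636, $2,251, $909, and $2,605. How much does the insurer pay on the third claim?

$2,025.90

#1 ($210): all of it applies to the deductible. Cost to patient: $210. OOP to date $210. Insurer: $210 − $210 = $0.
#2 ($11,636): $240 to deductible, leaving $11,396; patient's 10% is $1,139.60. Patient owes $1,379.60 (running OOP $1,589.60). Plan pays $11,636 − $1,379.60 = $10,256.40.
#3 ($2,251): 10% coinsurance on $2,251 = $225.10. Patient owes $225.10 (running OOP $1,814.70). Plan pays $2,251 − $225.10 = $2,025.90.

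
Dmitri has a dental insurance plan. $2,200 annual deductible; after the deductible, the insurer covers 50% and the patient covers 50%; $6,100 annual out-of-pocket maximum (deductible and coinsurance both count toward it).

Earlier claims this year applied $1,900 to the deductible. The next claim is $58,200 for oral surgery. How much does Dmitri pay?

$4,200

$1,900 of the $2,200 deductible is already met, leaving $300.
The remaining $57,900 (= $58,200 − $300) moves to coinsurance.
Coinsurance: $57,900 × 50% = $28,950.
That puts the patient's cost at $300 + $28,950 = $29,250 before any cap.
Adding $29,250 to the $1,900 already spent would give $31,150, which exceeds the $6,100 cap; the patient pays just $6,100 − $1,900 = $4,200.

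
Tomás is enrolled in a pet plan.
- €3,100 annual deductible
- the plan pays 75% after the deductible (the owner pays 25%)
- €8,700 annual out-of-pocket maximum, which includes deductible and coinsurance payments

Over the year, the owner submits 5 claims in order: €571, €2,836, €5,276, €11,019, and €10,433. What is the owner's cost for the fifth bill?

€1,449.50

Claim 1 (€571): fully absorbed by the deductible. Owner owes €571 (running OOP €571).
Claim 2 (€2,836): deductible takes €2,529, €307 remains; 25% of €307 = €76.75. Owner owes €2,605.75 (running OOP €3,176.75).
Claim 3 (€5,276): 25% coinsurance on €5,276 = €1,319. Owner pays €1,319; OOP now €4,495.75.
Claim 4 (€11,019): deductible already satisfied, so owner's share is 25% × €11,019 = €2,754.75. Owner pays €2,754.75; OOP now €7,250.50.
Claim 5 (€10,433): deductible met; 25% of €10,433 = €2,608.25. Adding that to €7,250.50 gives €9,858.75, past the €8,700 cap; owner pays only €8,700 − €7,250.50 = €1,449.50.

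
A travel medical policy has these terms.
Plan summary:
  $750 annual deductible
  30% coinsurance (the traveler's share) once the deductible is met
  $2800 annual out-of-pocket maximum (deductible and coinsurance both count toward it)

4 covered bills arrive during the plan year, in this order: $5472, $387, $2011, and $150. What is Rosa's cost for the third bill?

$517.30

Claim 1 — $5472: $750 to deductible, leaving $4722; coinsurance $4722 × 30% = $1416.60. Traveler pays $2166.60; OOP now $2166.60.
Claim 2 — $387: 30% coinsurance on $387 = $116.10. Cost to traveler: $116.10. OOP to date $2282.70.
Claim 3 — $2011: deductible met; 30% of $2011 = $603.30. That would push OOP to $2886, over the $2800 cap, so traveler pays $2800 − $2282.70 = $517.30.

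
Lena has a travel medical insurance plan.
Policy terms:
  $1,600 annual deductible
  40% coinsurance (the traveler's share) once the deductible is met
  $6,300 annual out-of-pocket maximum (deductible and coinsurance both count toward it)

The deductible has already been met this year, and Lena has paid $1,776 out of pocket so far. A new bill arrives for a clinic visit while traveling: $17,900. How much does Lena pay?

$4,524

With the deductible met, the entire $17,900 is subject to coinsurance.
40% of $17,900 = $7,160 falls to the traveler.
That would bring total out-of-pocket to $8,936, past the $6,300 cap. The traveler is capped at $6,300 − $1,776 = $4,524 on this claim.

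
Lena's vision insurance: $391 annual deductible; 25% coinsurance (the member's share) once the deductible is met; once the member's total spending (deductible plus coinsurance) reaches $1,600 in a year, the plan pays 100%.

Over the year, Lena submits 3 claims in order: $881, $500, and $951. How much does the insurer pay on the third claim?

Bill 1, $881: deductible takes $391, $490 remains; member's 25% is $122.50. Member owes $513.50 (running OOP $513.50). Insurer: $881 − $513.50 = $367.50.
Bill 2, $500: deductible already satisfied, so member's share is 25% × $500 = $125. Cost to member: $125. OOP to date $638.50. Plan pays $500 − $125 = $375.
Bill 3, $951: 25% coinsurance on $951 = $237.75. Cost to member: $237.75. OOP to date $876.25. Plan pays $951 − $237.75 = $713.25.

$713.25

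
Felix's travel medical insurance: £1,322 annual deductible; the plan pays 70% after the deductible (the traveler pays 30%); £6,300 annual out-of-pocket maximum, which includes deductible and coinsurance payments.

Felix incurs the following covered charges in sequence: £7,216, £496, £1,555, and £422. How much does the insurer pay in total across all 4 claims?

Bill 1, £7,216: £1,322 to deductible, leaving £5,894; coinsurance £5,894 × 30% = £1,768.20. Cost to traveler: £3,090.20. OOP to date £3,090.20. Plan pays £7,216 − £3,090.20 = £4,125.80.
Bill 2, £496: deductible already satisfied, so traveler's share is 30% × £496 = £148.80. Traveler pays £148.80; OOP now £3,239. Plan pays £496 − £148.80 = £347.20.
Bill 3, £1,555: deductible already satisfied, so traveler's share is 30% × £1,555 = £466.50. Traveler pays £466.50; OOP now £3,705.50. Plan pays £1,555 − £466.50 = £1,088.50.
Bill 4, £422: deductible met; 30% of £422 = £126.60. Traveler owes £126.60 (running OOP £3,832.10). Plan pays £422 − £126.60 = £295.40.
Insurer total = bills − traveler's total = £9,689 − £3,832.10 = £5,856.90.

£5,856.90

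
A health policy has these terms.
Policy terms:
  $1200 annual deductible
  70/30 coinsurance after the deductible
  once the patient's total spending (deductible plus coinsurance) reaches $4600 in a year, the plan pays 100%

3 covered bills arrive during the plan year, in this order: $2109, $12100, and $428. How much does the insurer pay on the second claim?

$8972.70

Bill 1, $2109: $1200 to deductible, leaving $909; coinsurance $909 × 30% = $272.70. Patient owes $1472.70 (running OOP $1472.70). Plan pays $2109 − $1472.70 = $636.30.
Bill 2, $12100: deductible already satisfied, so patient's share is 30% × $12100 = $3630. OOP would hit $5102.70 > $4600, so the cap limits the patient to $4600 − $1472.70 = $3127.30. Insurer: $12100 − $3127.30 = $8972.70.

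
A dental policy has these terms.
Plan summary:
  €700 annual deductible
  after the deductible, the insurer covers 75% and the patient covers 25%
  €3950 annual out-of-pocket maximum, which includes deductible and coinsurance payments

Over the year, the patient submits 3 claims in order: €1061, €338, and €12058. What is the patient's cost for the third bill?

€3014.50

Bill 1, €1061: €700 to deductible, leaving €361; coinsurance €361 × 25% = €90.25. Patient owes €790.25 (running OOP €790.25).
Bill 2, €338: 25% coinsurance on €338 = €84.50. Patient owes €84.50 (running OOP €874.75).
Bill 3, €12058: 25% coinsurance on €12058 = €3014.50. Cost to patient: €3014.50. OOP to date €3889.25.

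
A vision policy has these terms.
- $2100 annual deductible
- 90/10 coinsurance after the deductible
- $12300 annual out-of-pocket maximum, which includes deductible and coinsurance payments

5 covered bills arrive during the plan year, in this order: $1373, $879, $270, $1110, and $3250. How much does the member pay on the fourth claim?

Claim 1 — $1373: fully absorbed by the deductible. Cost to member: $1373. OOP to date $1373.
Claim 2 — $879: deductible takes $727, $152 remains; 10% of $152 = $15.20. Member pays $742.20; OOP now $2115.20.
Claim 3 — $270: 10% coinsurance on $270 = $27. Member pays $27; OOP now $2142.20.
Claim 4 — $1110: 10% coinsurance on $1110 = $111. Cost to member: $111. OOP to date $2253.20.

$111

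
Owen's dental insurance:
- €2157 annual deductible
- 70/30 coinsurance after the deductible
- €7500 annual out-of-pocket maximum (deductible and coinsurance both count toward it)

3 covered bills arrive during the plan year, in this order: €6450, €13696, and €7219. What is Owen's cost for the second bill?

#1 (€6450): €2157 to deductible, leaving €4293; patient's 30% is €1287.90. Patient pays €3444.90; OOP now €3444.90.
#2 (€13696): 30% coinsurance on €13696 = €4108.80. Adding that to €3444.90 gives €7553.70, past the €7500 cap; patient pays only €7500 − €3444.90 = €4055.10.

€4055.10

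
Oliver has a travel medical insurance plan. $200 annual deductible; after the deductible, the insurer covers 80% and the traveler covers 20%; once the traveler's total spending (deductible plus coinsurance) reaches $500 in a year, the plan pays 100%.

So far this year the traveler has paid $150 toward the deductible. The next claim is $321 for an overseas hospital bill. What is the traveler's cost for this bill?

$150 of the $200 deductible is already met, leaving $50.
That leaves $321 − $50 = $271 for coinsurance.
Traveler's 20% share of $271 is $54.20.
Traveler responsibility before any cap: $50 + $54.20 = $104.20.
Year-to-date out-of-pocket becomes $150 + $104.20 = $254.20, still under the $500 maximum, so no cap applies.

$104.20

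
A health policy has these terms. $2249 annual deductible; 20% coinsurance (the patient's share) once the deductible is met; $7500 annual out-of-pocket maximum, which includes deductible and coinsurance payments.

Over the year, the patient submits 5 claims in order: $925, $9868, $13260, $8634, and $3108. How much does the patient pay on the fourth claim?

Claim 1 — $925: entire amount goes to the deductible. Cost to patient: $925. OOP to date $925.
Claim 2 — $9868: $1324 finishes the deductible; $8544 goes to coinsurance; 20% of $8544 = $1708.80. Cost to patient: $3032.80. OOP to date $3957.80.
Claim 3 — $13260: deductible met; 20% of $13260 = $2652. Patient owes $2652 (running OOP $6609.80).
Claim 4 — $8634: deductible met; 20% of $8634 = $1726.80. Adding that to $6609.80 gives $8336.60, past the $7500 cap; patient pays only $7500 − $6609.80 = $890.20.

$890.20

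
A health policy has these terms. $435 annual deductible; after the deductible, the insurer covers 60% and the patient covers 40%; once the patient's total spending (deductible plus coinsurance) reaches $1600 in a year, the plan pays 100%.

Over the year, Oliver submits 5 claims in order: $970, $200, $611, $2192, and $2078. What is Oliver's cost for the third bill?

Claim 1 — $970: deductible takes $435, $535 remains; coinsurance $535 × 40% = $214. Cost to patient: $649. OOP to date $649.
Claim 2 — $200: deductible already satisfied, so patient's share is 40% × $200 = $80. Patient pays $80; OOP now $729.
Claim 3 — $611: deductible met; 40% of $611 = $244.40. Patient pays $244.40; OOP now $973.40.

$244.40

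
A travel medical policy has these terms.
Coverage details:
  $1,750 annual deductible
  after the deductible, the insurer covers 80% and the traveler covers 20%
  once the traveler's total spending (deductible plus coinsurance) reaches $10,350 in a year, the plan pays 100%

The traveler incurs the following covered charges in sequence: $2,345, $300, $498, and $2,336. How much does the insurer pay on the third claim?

#1 ($2,345): deductible takes $1,750, $595 remains; coinsurance $595 × 20% = $119. Traveler pays $1,869; OOP now $1,869. Insurer: $2,345 − $1,869 = $476.
#2 ($300): 20% coinsurance on $300 = $60. Traveler pays $60; OOP now $1,929. Plan pays $300 − $60 = $240.
#3 ($498): deductible already satisfied, so traveler's share is 20% × $498 = $99.60. Cost to traveler: $99.60. OOP to date $2,028.60. Plan pays $498 − $99.60 = $398.40.

$398.40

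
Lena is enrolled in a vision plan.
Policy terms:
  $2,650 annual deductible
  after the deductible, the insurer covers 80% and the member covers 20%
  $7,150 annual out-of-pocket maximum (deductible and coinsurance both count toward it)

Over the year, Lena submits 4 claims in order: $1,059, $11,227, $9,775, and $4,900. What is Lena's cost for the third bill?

#1 ($1,059): fully absorbed by the deductible. Cost to member: $1,059. OOP to date $1,059.
#2 ($11,227): $1,591 to deductible, leaving $9,636; member's 20% is $1,927.20. Cost to member: $3,518.20. OOP to date $4,577.20.
#3 ($9,775): deductible met; 20% of $9,775 = $1,955. Member pays $1,955; OOP now $6,532.20.

$1,955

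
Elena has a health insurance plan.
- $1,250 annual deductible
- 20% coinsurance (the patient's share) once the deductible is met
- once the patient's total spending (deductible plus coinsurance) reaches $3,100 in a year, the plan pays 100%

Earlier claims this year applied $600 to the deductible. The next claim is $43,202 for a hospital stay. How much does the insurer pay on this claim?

$40,702

Deductible still to meet: $1,250 − $600 = $650.
The remaining $42,552 (= $43,202 − $650) moves to coinsurance.
20% of $42,552 = $8,510.40 falls to the patient.
Patient responsibility before any cap: $650 + $8,510.40 = $9,160.40.
Adding $9,160.40 to the $600 already spent would give $9,760.40, which exceeds the $3,100 cap; the patient pays just $3,100 − $600 = $2,500.
The insurer covers the remainder: $43,202 − $2,500 = $40,702.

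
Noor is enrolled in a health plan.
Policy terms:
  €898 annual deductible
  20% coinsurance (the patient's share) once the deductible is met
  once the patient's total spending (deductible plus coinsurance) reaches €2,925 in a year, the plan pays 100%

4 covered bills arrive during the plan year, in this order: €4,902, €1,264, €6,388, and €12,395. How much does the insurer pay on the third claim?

€5,414.60

Bill 1, €4,902: €898 to deductible, leaving €4,004; patient's 20% is €800.80. Patient owes €1,698.80 (running OOP €1,698.80). Insurer: €4,902 − €1,698.80 = €3,203.20.
Bill 2, €1,264: deductible already satisfied, so patient's share is 20% × €1,264 = €252.80. Cost to patient: €252.80. OOP to date €1,951.60. Plan pays €1,264 − €252.80 = €1,011.20.
Bill 3, €6,388: 20% coinsurance on €6,388 = €1,277.60. Adding that to €1,951.60 gives €3,229.20, past the €2,925 cap; patient pays only €2,925 − €1,951.60 = €973.40. Plan pays €6,388 − €973.40 = €5,414.60.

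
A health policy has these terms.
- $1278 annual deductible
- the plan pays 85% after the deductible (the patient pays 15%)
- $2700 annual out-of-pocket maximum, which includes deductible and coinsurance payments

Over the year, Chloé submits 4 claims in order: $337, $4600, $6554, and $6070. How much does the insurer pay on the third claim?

Claim 1 ($337): all of it applies to the deductible. Patient pays $337; OOP now $337. Plan pays $337 − $337 = $0.
Claim 2 ($4600): $941 to deductible, leaving $3659; coinsurance $3659 × 15% = $548.85. Patient owes $1489.85 (running OOP $1826.85). Insurer: $4600 − $1489.85 = $3110.15.
Claim 3 ($6554): 15% coinsurance on $6554 = $983.10. OOP would hit $2809.95 > $2700, so the cap limits the patient to $2700 − $1826.85 = $873.15. Plan pays $6554 − $873.15 = $5680.85.

$5680.85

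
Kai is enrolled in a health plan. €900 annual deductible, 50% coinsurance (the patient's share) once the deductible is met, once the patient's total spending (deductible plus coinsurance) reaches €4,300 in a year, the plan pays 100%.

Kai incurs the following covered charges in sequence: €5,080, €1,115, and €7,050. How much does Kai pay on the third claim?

€752.50

Claim 1 (€5,080): deductible takes €900, €4,180 remains; 50% of €4,180 = €2,090. Patient owes €2,990 (running OOP €2,990).
Claim 2 (€1,115): 50% coinsurance on €1,115 = €557.50. Cost to patient: €557.50. OOP to date €3,547.50.
Claim 3 (€7,050): 50% coinsurance on €7,050 = €3,525. OOP would hit €7,072.50 > €4,300, so the cap limits the patient to €4,300 − €3,547.50 = €752.50.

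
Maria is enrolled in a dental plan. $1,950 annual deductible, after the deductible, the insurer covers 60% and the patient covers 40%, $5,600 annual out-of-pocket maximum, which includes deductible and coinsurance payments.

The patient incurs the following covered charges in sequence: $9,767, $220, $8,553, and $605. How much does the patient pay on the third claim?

$435.20

Bill 1, $9,767: $1,950 to deductible, leaving $7,817; patient's 40% is $3,126.80. Patient owes $5,076.80 (running OOP $5,076.80).
Bill 2, $220: 40% coinsurance on $220 = $88. Patient owes $88 (running OOP $5,164.80).
Bill 3, $8,553: 40% coinsurance on $8,553 = $3,421.20. OOP would hit $8,586 > $5,600, so the cap limits the patient to $5,600 − $5,164.80 = $435.20.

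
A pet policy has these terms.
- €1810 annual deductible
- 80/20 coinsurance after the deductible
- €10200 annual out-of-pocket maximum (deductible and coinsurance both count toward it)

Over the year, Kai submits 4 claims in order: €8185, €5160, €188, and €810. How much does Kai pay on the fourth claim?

Claim 1 (€8185): deductible takes €1810, €6375 remains; coinsurance €6375 × 20% = €1275. Owner pays €3085; OOP now €3085.
Claim 2 (€5160): 20% coinsurance on €5160 = €1032. Owner owes €1032 (running OOP €4117).
Claim 3 (€188): deductible already satisfied, so owner's share is 20% × €188 = €37.60. Cost to owner: €37.60. OOP to date €4154.60.
Claim 4 (€810): deductible already satisfied, so owner's share is 20% × €810 = €162. Owner pays €162; OOP now €4316.60.

€162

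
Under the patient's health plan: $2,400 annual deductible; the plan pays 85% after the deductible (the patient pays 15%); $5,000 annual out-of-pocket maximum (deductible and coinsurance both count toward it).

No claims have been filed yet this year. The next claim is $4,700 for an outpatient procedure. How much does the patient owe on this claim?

Nothing has been paid toward the $2,400 deductible, so the first $2,400 of this charge is applied there.
That leaves $4,700 − $2,400 = $2,300 for coinsurance.
Patient's 15% share of $2,300 is $345.
Patient responsibility before any cap: $2,400 + $345 = $2,745.
Year-to-date out-of-pocket becomes $0 + $2,745 = $2,745, still under the $5,000 maximum, so no cap applies.

$2,745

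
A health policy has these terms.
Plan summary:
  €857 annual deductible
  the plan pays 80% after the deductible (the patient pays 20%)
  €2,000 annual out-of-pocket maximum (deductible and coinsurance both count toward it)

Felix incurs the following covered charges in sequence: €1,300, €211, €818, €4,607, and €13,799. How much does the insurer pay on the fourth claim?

€3,758.40

#1 (€1,300): €857 finishes the deductible; €443 goes to coinsurance; coinsurance €443 × 20% = €88.60. Patient pays €945.60; OOP now €945.60. Insurer: €1,300 − €945.60 = €354.40.
#2 (€211): deductible already satisfied, so patient's share is 20% × €211 = €42.20. Patient owes €42.20 (running OOP €987.80). Insurer: €211 − €42.20 = €168.80.
#3 (€818): 20% coinsurance on €818 = €163.60. Patient pays €163.60; OOP now €1,151.40. Insurer: €818 − €163.60 = €654.40.
#4 (€4,607): deductible met; 20% of €4,607 = €921.40. OOP would hit €2,072.80 > €2,000, so the cap limits the patient to €2,000 − €1,151.40 = €848.60. Insurer: €4,607 − €848.60 = €3,758.40.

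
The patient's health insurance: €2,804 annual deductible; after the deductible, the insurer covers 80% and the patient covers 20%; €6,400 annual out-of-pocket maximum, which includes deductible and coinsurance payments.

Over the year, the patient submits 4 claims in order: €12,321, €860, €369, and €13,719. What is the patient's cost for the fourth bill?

Claim 1 — €12,321: deductible takes €2,804, €9,517 remains; coinsurance €9,517 × 20% = €1,903.40. Patient pays €4,707.40; OOP now €4,707.40.
Claim 2 — €860: 20% coinsurance on €860 = €172. Cost to patient: €172. OOP to date €4,879.40.
Claim 3 — €369: deductible already satisfied, so patient's share is 20% × €369 = €73.80. Patient pays €73.80; OOP now €4,953.20.
Claim 4 — €13,719: deductible already satisfied, so patient's share is 20% × €13,719 = €2,743.80. OOP would hit €7,697 > €6,400, so the cap limits the patient to €6,400 − €4,953.20 = €1,446.80.

€1,446.80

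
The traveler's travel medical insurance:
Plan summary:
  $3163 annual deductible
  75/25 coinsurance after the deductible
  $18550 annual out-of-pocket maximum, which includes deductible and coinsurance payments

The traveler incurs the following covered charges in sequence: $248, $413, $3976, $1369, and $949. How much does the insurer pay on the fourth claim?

Bill 1, $248: fully absorbed by the deductible. Traveler owes $248 (running OOP $248). Plan pays $248 − $248 = $0.
Bill 2, $413: all of it applies to the deductible. Traveler pays $413; OOP now $661. Insurer: $413 − $413 = $0.
Bill 3, $3976: $2502 to deductible, leaving $1474; coinsurance $1474 × 25% = $368.50. Traveler owes $2870.50 (running OOP $3531.50). Plan pays $3976 − $2870.50 = $1105.50.
Bill 4, $1369: deductible already satisfied, so traveler's share is 25% × $1369 = $342.25. Traveler owes $342.25 (running OOP $3873.75). Plan pays $1369 − $342.25 = $1026.75.

$1026.75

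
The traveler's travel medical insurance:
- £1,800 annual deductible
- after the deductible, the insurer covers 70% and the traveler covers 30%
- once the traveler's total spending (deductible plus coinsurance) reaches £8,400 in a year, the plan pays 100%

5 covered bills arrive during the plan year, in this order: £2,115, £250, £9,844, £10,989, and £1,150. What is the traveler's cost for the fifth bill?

£180.60

Claim 1 (£2,115): deductible takes £1,800, £315 remains; traveler's 30% is £94.50. Traveler owes £1,894.50 (running OOP £1,894.50).
Claim 2 (£250): deductible already satisfied, so traveler's share is 30% × £250 = £75. Traveler pays £75; OOP now £1,969.50.
Claim 3 (£9,844): deductible met; 30% of £9,844 = £2,953.20. Traveler owes £2,953.20 (running OOP £4,922.70).
Claim 4 (£10,989): 30% coinsurance on £10,989 = £3,296.70. Traveler pays £3,296.70; OOP now £8,219.40.
Claim 5 (£1,150): deductible already satisfied, so traveler's share is 30% × £1,150 = £345. That would push OOP to £8,564.40, over the £8,400 cap, so traveler pays £8,400 − £8,219.40 = £180.60.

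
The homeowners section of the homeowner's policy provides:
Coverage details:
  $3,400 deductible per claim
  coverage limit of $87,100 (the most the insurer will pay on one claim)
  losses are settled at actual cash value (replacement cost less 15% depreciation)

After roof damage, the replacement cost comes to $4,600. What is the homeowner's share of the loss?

$4,090

Actual cash value after 15% depreciation: $4,600 × 85% = $3,910.
Subtract the deductible: $3,910 − $3,400 = $510.
$510 is within the $87,100 limit, so the insurer pays $510.
The homeowner bears the rest of the original loss: $4,600 − $510 = $4,090.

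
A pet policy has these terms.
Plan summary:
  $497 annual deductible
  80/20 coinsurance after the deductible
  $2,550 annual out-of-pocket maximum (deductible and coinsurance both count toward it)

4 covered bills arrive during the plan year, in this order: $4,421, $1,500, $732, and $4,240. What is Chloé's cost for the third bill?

Claim 1 — $4,421: deductible takes $497, $3,924 remains; coinsurance $3,924 × 20% = $784.80. Cost to owner: $1,281.80. OOP to date $1,281.80.
Claim 2 — $1,500: 20% coinsurance on $1,500 = $300. Owner owes $300 (running OOP $1,581.80).
Claim 3 — $732: deductible already satisfied, so owner's share is 20% × $732 = $146.40. Owner pays $146.40; OOP now $1,728.20.

$146.40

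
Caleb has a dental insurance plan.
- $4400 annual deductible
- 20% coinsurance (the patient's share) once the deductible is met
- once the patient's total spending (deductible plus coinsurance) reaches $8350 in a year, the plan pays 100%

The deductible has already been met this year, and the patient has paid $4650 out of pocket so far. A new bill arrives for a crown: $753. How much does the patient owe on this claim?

$150.60

With the deductible met, the entire $753 is subject to coinsurance.
Patient's 20% share of $753 is $150.60.
Total out-of-pocket so far would be $4650 + $150.60 = $4800.60, below the $8350 cap — no reduction.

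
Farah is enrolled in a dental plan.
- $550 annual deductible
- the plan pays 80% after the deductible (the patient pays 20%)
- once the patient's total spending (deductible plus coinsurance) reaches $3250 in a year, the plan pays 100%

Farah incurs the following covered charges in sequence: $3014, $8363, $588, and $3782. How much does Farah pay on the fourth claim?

$417

Claim 1 — $3014: deductible takes $550, $2464 remains; coinsurance $2464 × 20% = $492.80. Patient pays $1042.80; OOP now $1042.80.
Claim 2 — $8363: deductible already satisfied, so patient's share is 20% × $8363 = $1672.60. Patient owes $1672.60 (running OOP $2715.40).
Claim 3 — $588: 20% coinsurance on $588 = $117.60. Patient owes $117.60 (running OOP $2833).
Claim 4 — $3782: deductible already satisfied, so patient's share is 20% × $3782 = $756.40. Adding that to $2833 gives $3589.40, past the $3250 cap; patient pays only $3250 − $2833 = $417.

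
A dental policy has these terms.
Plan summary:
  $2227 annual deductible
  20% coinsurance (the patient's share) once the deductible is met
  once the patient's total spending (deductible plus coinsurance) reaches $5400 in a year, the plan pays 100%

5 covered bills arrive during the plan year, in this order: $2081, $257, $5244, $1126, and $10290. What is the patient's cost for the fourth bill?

Bill 1, $2081: entire amount goes to the deductible. Cost to patient: $2081. OOP to date $2081.
Bill 2, $257: $146 to deductible, leaving $111; patient's 20% is $22.20. Patient pays $168.20; OOP now $2249.20.
Bill 3, $5244: deductible already satisfied, so patient's share is 20% × $5244 = $1048.80. Patient owes $1048.80 (running OOP $3298).
Bill 4, $1126: deductible met; 20% of $1126 = $225.20. Cost to patient: $225.20. OOP to date $3523.20.

$225.20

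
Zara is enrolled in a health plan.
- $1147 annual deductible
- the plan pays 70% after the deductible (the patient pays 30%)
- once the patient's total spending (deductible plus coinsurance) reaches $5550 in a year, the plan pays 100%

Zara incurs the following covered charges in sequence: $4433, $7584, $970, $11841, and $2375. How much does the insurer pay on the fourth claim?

#1 ($4433): deductible takes $1147, $3286 remains; coinsurance $3286 × 30% = $985.80. Patient owes $2132.80 (running OOP $2132.80). Plan pays $4433 − $2132.80 = $2300.20.
#2 ($7584): deductible met; 30% of $7584 = $2275.20. Patient owes $2275.20 (running OOP $4408). Insurer: $7584 − $2275.20 = $5308.80.
#3 ($970): 30% coinsurance on $970 = $291. Patient pays $291; OOP now $4699. Insurer: $970 − $291 = $679.
#4 ($11841): deductible met; 30% of $11841 = $3552.30. Adding that to $4699 gives $8251.30, past the $5550 cap; patient pays only $5550 − $4699 = $851. Insurer: $11841 − $851 = $10990.

$10990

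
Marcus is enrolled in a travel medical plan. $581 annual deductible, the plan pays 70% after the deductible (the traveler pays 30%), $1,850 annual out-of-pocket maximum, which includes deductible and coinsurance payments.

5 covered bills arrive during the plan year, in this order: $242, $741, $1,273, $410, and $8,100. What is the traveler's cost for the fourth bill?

$123

Bill 1, $242: fully absorbed by the deductible. Traveler pays $242; OOP now $242.
Bill 2, $741: deductible takes $339, $402 remains; coinsurance $402 × 30% = $120.60. Traveler owes $459.60 (running OOP $701.60).
Bill 3, $1,273: 30% coinsurance on $1,273 = $381.90. Cost to traveler: $381.90. OOP to date $1,083.50.
Bill 4, $410: deductible met; 30% of $410 = $123. Traveler owes $123 (running OOP $1,206.50).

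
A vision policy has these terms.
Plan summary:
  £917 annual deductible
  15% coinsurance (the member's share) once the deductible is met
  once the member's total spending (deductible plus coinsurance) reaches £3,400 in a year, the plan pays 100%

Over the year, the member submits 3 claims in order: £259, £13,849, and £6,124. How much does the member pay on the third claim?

£504.35

Claim 1 — £259: all of it applies to the deductible. Cost to member: £259. OOP to date £259.
Claim 2 — £13,849: deductible takes £658, £13,191 remains; 15% of £13,191 = £1,978.65. Cost to member: £2,636.65. OOP to date £2,895.65.
Claim 3 — £6,124: deductible met; 15% of £6,124 = £918.60. OOP would hit £3,814.25 > £3,400, so the cap limits the member to £3,400 − £2,895.65 = £504.35.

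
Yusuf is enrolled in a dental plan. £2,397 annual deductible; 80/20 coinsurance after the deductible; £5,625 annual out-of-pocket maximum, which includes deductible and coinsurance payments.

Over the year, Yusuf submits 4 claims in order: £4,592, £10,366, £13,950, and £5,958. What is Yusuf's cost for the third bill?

£715.80

Claim 1 — £4,592: £2,397 to deductible, leaving £2,195; coinsurance £2,195 × 20% = £439. Patient owes £2,836 (running OOP £2,836).
Claim 2 — £10,366: deductible already satisfied, so patient's share is 20% × £10,366 = £2,073.20. Patient pays £2,073.20; OOP now £4,909.20.
Claim 3 — £13,950: deductible met; 20% of £13,950 = £2,790. OOP would hit £7,699.20 > £5,625, so the cap limits the patient to £5,625 − £4,909.20 = £715.80.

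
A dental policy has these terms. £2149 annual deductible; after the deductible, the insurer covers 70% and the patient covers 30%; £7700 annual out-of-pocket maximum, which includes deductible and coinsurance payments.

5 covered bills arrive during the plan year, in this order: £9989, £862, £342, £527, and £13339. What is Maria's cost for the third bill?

Claim 1 (£9989): deductible takes £2149, £7840 remains; patient's 30% is £2352. Patient owes £4501 (running OOP £4501).
Claim 2 (£862): deductible met; 30% of £862 = £258.60. Cost to patient: £258.60. OOP to date £4759.60.
Claim 3 (£342): 30% coinsurance on £342 = £102.60. Patient pays £102.60; OOP now £4862.20.

£102.60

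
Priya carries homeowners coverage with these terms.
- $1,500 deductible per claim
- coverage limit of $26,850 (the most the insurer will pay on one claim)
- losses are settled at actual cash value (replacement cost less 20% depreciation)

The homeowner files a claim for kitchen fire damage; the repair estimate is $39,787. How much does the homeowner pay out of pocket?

Depreciate 20%: the covered value is $39,787 × 0.8 = $31,829.60.
After the deductible, $31,829.60 − $1,500 = $30,329.60 remains.
$30,329.60 exceeds the $26,850 limit, so the insurer pays the limit: $26,850.
Out of pocket: $39,787 − $26,850 = $12,937.

$12,937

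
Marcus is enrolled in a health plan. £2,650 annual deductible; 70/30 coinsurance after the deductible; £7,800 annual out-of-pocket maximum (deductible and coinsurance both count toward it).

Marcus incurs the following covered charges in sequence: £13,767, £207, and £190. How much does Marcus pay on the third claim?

£57

Claim 1 — £13,767: £2,650 finishes the deductible; £11,117 goes to coinsurance; 30% of £11,117 = £3,335.10. Patient pays £5,985.10; OOP now £5,985.10.
Claim 2 — £207: 30% coinsurance on £207 = £62.10. Patient owes £62.10 (running OOP £6,047.20).
Claim 3 — £190: deductible met; 30% of £190 = £57. Patient owes £57 (running OOP £6,104.20).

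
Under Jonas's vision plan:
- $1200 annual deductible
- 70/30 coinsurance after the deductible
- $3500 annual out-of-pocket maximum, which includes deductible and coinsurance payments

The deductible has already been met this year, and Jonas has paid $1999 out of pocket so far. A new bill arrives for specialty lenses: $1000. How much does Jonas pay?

$300

With the deductible met, the entire $1000 is subject to coinsurance.
Member's 30% share of $1000 is $300.
Cumulative spending $1999 + $300 = $2299 stays under the $3500 maximum.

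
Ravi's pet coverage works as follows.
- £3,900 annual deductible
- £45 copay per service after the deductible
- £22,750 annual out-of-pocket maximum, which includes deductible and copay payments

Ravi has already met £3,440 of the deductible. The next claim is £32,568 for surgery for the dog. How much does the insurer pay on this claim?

Deductible still to meet: £3,900 − £3,440 = £460.
That leaves £32,568 − £460 = £32,108 for the copay.
Copay on this service: £45.
Owner responsibility before any cap: £460 + £45 = £505.
Cumulative spending £3,440 + £505 = £3,945 stays under the £22,750 maximum.
The plan picks up £32,568 − £505 = £32,063.

£32,063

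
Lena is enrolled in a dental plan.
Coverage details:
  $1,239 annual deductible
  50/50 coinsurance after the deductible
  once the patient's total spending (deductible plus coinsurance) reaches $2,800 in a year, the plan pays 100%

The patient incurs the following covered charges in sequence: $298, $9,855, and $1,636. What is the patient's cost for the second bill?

Claim 1 — $298: entire amount goes to the deductible. Cost to patient: $298. OOP to date $298.
Claim 2 — $9,855: $941 to deductible, leaving $8,914; 50% of $8,914 = $4,457. Deductible plus coinsurance: $941 + $4,457 = $5,398. Adding that to $298 gives $5,696, past the $2,800 cap; patient pays only $2,800 − $298 = $2,502.

$2,502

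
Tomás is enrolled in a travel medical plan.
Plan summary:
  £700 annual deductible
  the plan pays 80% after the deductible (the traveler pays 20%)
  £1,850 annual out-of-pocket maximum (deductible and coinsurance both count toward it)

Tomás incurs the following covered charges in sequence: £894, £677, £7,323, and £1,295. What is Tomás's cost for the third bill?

£975.80

Bill 1, £894: deductible takes £700, £194 remains; traveler's 20% is £38.80. Traveler pays £738.80; OOP now £738.80.
Bill 2, £677: 20% coinsurance on £677 = £135.40. Cost to traveler: £135.40. OOP to date £874.20.
Bill 3, £7,323: deductible met; 20% of £7,323 = £1,464.60. That would push OOP to £2,338.80, over the £1,850 cap, so traveler pays £1,850 − £874.20 = £975.80.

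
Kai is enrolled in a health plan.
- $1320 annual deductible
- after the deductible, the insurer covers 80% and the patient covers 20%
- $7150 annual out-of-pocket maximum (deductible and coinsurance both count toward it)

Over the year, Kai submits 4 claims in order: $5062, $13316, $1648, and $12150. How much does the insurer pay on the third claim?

$1318.40

#1 ($5062): $1320 to deductible, leaving $3742; 20% of $3742 = $748.40. Patient pays $2068.40; OOP now $2068.40. Insurer: $5062 − $2068.40 = $2993.60.
#2 ($13316): deductible met; 20% of $13316 = $2663.20. Patient pays $2663.20; OOP now $4731.60. Insurer: $13316 − $2663.20 = $10652.80.
#3 ($1648): deductible already satisfied, so patient's share is 20% × $1648 = $329.60. Patient pays $329.60; OOP now $5061.20. Insurer: $1648 − $329.60 = $1318.40.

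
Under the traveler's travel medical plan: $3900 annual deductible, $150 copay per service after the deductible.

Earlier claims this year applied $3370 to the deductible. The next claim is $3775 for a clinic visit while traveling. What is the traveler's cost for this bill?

$680

$3370 of the $3900 deductible is already met, leaving $530.
After the $530 deductible portion, $3775 − $530 = $3245 is subject to the copay.
Copay on this service: $150.
Traveler responsibility: $530 + $150 = $680.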